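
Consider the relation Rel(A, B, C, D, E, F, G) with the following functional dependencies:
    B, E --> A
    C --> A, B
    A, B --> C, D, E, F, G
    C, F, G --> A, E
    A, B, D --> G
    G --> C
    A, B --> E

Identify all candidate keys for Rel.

{C}⁺ = {A, B, C, D, E, F, G}, which is every attribute, so {C} is a candidate key.
{G}⁺ = {A, B, C, D, E, F, G}, which is every attribute, so {G} is a candidate key.
{A, B}⁺ = {A, B, C, D, E, F, G}, which is every attribute, so {A, B} is a candidate key.
{B, E}⁺ = {A, B, C, D, E, F, G}, which is every attribute, so {B, E} is a candidate key.
Any other superkey properly contains one of these, so there are no further candidate keys.

{A, B}, {B, E}, {C}, {G}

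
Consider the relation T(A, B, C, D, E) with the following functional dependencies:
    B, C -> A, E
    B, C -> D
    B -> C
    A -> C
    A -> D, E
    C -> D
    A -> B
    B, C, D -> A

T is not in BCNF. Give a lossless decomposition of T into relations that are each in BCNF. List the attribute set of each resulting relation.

{A, B, C, E}; {C, D}

Candidate keys of the original relation: {A}, {B}.
In {A, B, C, D, E}, {C} is not a superkey ({C}⁺ restricted to this set is {C, D}), so split on C -> D into {C, D} and {A, B, C, E}.
{C, D} is in BCNF.
{A, B, C, E} is in BCNF.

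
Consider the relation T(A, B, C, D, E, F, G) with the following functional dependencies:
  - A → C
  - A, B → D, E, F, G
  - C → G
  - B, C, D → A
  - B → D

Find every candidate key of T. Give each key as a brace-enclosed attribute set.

{A, B}, {B, C}

Attributes never on any right-hand side: {B} — every candidate key must contain it.
{A, B}⁺ = {A, B, C, D, E, F, G} — all of the relation — so {A, B} is a candidate key.
{B, C}⁺ = {A, B, C, D, E, F, G} — all of the relation — so {B, C} is a candidate key.
No proper subset of any of these is a key, and no other minimal superkey exists.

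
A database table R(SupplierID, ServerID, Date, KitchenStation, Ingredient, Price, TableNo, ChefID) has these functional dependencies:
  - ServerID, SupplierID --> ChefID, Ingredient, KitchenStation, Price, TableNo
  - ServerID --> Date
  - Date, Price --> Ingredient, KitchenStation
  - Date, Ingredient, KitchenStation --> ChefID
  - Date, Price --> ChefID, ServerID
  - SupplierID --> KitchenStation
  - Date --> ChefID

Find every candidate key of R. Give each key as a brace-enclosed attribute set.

No FD produces {SupplierID}, so it must be in every candidate key.
{ServerID, SupplierID} is a candidate key since {ServerID, SupplierID}⁺ = {ChefID, Date, Ingredient, KitchenStation, Price, ServerID, SupplierID, TableNo} covers every attribute.
{Date, Price, SupplierID} is a candidate key since {Date, Price, SupplierID}⁺ = {ChefID, Date, Ingredient, KitchenStation, Price, ServerID, SupplierID, TableNo} covers every attribute.
Any other superkey properly contains one of these, so there are no further candidate keys.

{Date, Price, SupplierID}, {ServerID, SupplierID}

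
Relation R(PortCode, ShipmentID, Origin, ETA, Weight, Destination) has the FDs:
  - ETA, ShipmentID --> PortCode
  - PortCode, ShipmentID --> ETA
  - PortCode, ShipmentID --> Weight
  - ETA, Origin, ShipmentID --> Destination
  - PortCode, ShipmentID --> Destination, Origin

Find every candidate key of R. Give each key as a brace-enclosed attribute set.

{ETA, ShipmentID}, {PortCode, ShipmentID}

No FD produces {ShipmentID}, so it must be in every candidate key.
{ETA, ShipmentID}⁺ = {Destination, ETA, Origin, PortCode, ShipmentID, Weight} — all of the relation — so {ETA, ShipmentID} is a candidate key.
{PortCode, ShipmentID}⁺ = {Destination, ETA, Origin, PortCode, ShipmentID, Weight} — all of the relation — so {PortCode, ShipmentID} is a candidate key.
Any other superkey properly contains one of these, so there are no further candidate keys.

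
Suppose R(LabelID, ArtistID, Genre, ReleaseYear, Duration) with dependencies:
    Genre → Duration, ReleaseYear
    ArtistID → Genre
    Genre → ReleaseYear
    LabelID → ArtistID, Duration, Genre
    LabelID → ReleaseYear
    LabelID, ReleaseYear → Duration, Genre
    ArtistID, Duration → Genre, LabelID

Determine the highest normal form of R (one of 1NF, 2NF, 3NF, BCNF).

Candidate keys: {ArtistID}, {LabelID}. Prime attributes: {ArtistID, LabelID}.
Genre → Duration, ReleaseYear breaks BCNF: {Genre}⁺ = {Duration, Genre, ReleaseYear}, so {Genre} is not a superkey.
Genre → Duration, ReleaseYear determines the non-prime attributes {Duration, ReleaseYear} from a non-superkey — 3NF is violated.
Every candidate key is a single attribute, so no partial dependency is possible; 2NF holds.

2NF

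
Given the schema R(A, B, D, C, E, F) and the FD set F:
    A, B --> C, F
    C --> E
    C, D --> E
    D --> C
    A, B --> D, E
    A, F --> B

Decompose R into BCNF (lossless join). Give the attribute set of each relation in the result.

Candidate keys of the original relation: {A, B}, {A, F}.
Within {A, B, C, D, E, F}: {C}⁺ ∩ {A, B, C, D, E, F} = {C, E}, not the whole set, so C --> E violates BCNF; decompose into {C, E} and {A, B, C, D, F}.
{C, E}: every determinant is a superkey — BCNF.
Within {A, B, C, D, F}: {D}⁺ ∩ {A, B, C, D, F} = {C, D}, not the whole set, so D --> C violates BCNF; decompose into {C, D} and {A, B, D, F}.
{C, D}: every determinant is a superkey — BCNF.
{A, B, D, F}: every determinant is a superkey — BCNF.

{A, B, D, F}; {C, D}; {C, E}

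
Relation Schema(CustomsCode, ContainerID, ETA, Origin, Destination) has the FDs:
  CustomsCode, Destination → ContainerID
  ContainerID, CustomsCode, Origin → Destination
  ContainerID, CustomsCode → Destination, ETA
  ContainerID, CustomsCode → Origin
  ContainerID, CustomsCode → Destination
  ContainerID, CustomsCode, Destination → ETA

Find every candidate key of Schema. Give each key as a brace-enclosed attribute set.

{CustomsCode} never appears on the right of any FD, so every key must include it.
{ContainerID, CustomsCode} is a candidate key since {ContainerID, CustomsCode}⁺ = {ContainerID, CustomsCode, Destination, ETA, Origin} covers every attribute.
{CustomsCode, Destination} is a candidate key since {CustomsCode, Destination}⁺ = {ContainerID, CustomsCode, Destination, ETA, Origin} covers every attribute.
Any other superkey properly contains one of these, so there are no further candidate keys.

{ContainerID, CustomsCode}, {CustomsCode, Destination}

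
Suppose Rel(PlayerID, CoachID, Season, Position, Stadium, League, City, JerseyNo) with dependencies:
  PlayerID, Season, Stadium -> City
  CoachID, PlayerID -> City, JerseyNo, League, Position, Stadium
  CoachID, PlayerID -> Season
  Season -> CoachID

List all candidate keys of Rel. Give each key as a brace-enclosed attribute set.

{CoachID, PlayerID}, {PlayerID, Season}

Attributes never on any right-hand side: {PlayerID} — every candidate key must contain it.
{CoachID, PlayerID} is a candidate key since {CoachID, PlayerID}⁺ = {City, CoachID, JerseyNo, League, PlayerID, Position, Season, Stadium} covers every attribute.
{PlayerID, Season} is a candidate key since {PlayerID, Season}⁺ = {City, CoachID, JerseyNo, League, PlayerID, Position, Season, Stadium} covers every attribute.
These are minimal and exhaustive — every other superkey contains one of them.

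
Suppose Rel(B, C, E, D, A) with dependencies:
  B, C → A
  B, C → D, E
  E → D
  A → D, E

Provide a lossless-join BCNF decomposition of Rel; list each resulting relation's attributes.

{A, B, C}; {A, E}; {D, E}

Candidate key of the original relation: {B, C}.
In {A, B, C, D, E}, {E} is not a superkey ({E}⁺ restricted to this set is {D, E}), so split on E → D into {D, E} and {A, B, C, E}.
{D, E}: every determinant is a superkey — BCNF.
In {A, B, C, E}, {A} is not a superkey ({A}⁺ restricted to this set is {A, E}), so split on A → E into {A, E} and {A, B, C}.
{A, E}: every determinant is a superkey — BCNF.
{A, B, C}: every determinant is a superkey — BCNF.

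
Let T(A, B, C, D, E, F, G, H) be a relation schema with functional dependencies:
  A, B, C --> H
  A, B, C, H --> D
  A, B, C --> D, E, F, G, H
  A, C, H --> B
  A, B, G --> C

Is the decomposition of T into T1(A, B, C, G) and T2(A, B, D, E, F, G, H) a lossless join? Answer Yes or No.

Yes

The shared attributes are {A, B, G} and {A, B, G}⁺ = {A, B, C, D, E, F, G, H}.
This includes all of T1, so the common attributes are a superkey of T1 — the join is lossless.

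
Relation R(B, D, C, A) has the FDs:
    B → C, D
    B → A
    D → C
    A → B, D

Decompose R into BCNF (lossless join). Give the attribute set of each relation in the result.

Candidate keys of the original relation: {A}, {B}.
{A, B, C, D}: {D} determines {C, D} here but is not a superkey — split on D → C, giving {C, D} and {A, B, D}.
{C, D}: every determinant is a superkey — BCNF.
{A, B, D}: every determinant is a superkey — BCNF.

{A, B, D}; {C, D}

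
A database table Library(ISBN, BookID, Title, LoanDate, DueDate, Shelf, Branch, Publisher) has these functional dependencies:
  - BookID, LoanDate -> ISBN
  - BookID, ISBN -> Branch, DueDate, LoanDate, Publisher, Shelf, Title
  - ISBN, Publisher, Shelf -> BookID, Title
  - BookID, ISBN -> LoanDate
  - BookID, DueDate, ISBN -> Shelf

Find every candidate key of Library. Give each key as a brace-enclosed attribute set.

{BookID, ISBN}, {BookID, LoanDate}, {ISBN, Publisher, Shelf}

Closure of {BookID, ISBN} is {BookID, Branch, DueDate, ISBN, LoanDate, Publisher, Shelf, Title}, the whole schema; {BookID, ISBN} is a candidate key.
Closure of {BookID, LoanDate} is {BookID, Branch, DueDate, ISBN, LoanDate, Publisher, Shelf, Title}, the whole schema; {BookID, LoanDate} is a candidate key.
Closure of {ISBN, Publisher, Shelf} is {BookID, Branch, DueDate, ISBN, LoanDate, Publisher, Shelf, Title}, the whole schema; {ISBN, Publisher, Shelf} is a candidate key.
Any other superkey properly contains one of these, so there are no further candidate keys.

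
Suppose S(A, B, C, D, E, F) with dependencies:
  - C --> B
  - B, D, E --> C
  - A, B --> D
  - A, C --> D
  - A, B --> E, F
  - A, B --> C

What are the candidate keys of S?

{A} never appears on the right of any FD, so every key must include it.
Closure of {A, B} is {A, B, C, D, E, F}, the whole schema; {A, B} is a candidate key.
Closure of {A, C} is {A, B, C, D, E, F}, the whole schema; {A, C} is a candidate key.
Any other superkey properly contains one of these, so there are no further candidate keys.

{A, B}, {A, C}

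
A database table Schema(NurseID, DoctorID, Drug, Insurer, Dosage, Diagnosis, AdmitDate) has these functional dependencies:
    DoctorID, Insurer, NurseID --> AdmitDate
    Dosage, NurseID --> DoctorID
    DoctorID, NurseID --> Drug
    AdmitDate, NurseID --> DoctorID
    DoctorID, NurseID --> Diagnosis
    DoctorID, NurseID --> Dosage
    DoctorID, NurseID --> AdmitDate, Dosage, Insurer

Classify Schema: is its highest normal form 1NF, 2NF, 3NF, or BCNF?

BCNF

Candidate keys: {AdmitDate, NurseID}, {DoctorID, NurseID}, {Dosage, NurseID}. Prime attributes: {AdmitDate, DoctorID, Dosage, NurseID}.
Each dependency's left side is a superkey — BCNF holds.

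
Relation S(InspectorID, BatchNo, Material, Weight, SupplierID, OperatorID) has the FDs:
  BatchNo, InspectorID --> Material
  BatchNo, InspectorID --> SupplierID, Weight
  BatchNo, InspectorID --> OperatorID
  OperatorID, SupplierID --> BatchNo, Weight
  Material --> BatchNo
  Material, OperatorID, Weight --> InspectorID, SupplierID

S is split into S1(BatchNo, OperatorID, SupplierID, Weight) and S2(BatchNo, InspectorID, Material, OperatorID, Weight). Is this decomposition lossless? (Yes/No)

S1 ∩ S2 = {BatchNo, OperatorID, Weight}; its closure under F is {BatchNo, OperatorID, Weight}.
S1 ⊄ {BatchNo, OperatorID, Weight} and S2 ⊄ {BatchNo, OperatorID, Weight}, so the split is lossy.

No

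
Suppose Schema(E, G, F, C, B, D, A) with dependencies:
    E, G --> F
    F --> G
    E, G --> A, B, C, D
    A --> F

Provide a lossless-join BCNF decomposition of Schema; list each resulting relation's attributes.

Candidate keys of the original relation: {A, E}, {E, F}, {E, G}.
{A, B, C, D, E, F, G}: {F} determines {F, G} here but is not a superkey — split on F --> G, giving {F, G} and {A, B, C, D, E, F}.
{F, G} is in BCNF.
{A, B, C, D, E, F}: {A} determines {A, F} here but is not a superkey — split on A --> F, giving {A, F} and {A, B, C, D, E}.
{A, F} is in BCNF.
{A, B, C, D, E} is in BCNF.

{A, B, C, D, E}; {A, F}; {F, G}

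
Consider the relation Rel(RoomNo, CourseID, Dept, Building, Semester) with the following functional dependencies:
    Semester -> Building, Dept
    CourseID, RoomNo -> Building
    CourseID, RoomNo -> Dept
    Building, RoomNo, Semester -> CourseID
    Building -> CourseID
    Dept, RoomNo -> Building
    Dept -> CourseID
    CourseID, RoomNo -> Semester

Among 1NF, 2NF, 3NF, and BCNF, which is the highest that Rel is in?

3NF

Candidate keys: {Building, RoomNo}, {CourseID, RoomNo}, {Dept, RoomNo}, {RoomNo, Semester}. Prime attributes: {Building, CourseID, Dept, RoomNo, Semester}.
Semester -> Building, Dept: {Semester}⁺ = {Building, CourseID, Dept, Semester}, which is not all of the attributes, so the left side is not a superkey — BCNF is violated.
Since {Building, Dept} ⊆ prime attributes and every other non-superkey FD also has a prime right side, the schema is in 3NF.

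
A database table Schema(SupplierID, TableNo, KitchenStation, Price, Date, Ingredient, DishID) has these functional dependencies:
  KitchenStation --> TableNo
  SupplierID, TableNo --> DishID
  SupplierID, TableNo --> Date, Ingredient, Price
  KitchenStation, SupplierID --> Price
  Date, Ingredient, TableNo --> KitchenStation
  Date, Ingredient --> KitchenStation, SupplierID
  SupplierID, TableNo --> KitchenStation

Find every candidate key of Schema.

{Date, Ingredient}⁺ = {Date, DishID, Ingredient, KitchenStation, Price, SupplierID, TableNo} — all of the relation — so {Date, Ingredient} is a candidate key.
{KitchenStation, SupplierID}⁺ = {Date, DishID, Ingredient, KitchenStation, Price, SupplierID, TableNo} — all of the relation — so {KitchenStation, SupplierID} is a candidate key.
{SupplierID, TableNo}⁺ = {Date, DishID, Ingredient, KitchenStation, Price, SupplierID, TableNo} — all of the relation — so {SupplierID, TableNo} is a candidate key.
Any other superkey properly contains one of these, so there are no further candidate keys.

{Date, Ingredient}, {KitchenStation, SupplierID}, {SupplierID, TableNo}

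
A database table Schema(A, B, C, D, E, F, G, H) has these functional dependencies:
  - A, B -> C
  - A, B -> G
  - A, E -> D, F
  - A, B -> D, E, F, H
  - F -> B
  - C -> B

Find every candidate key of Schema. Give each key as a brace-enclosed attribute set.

No FD produces {A}, so it must be in every candidate key.
{A, B}⁺ = {A, B, C, D, E, F, G, H} — all of the relation — so {A, B} is a candidate key.
{A, C}⁺ = {A, B, C, D, E, F, G, H} — all of the relation — so {A, C} is a candidate key.
{A, E}⁺ = {A, B, C, D, E, F, G, H} — all of the relation — so {A, E} is a candidate key.
{A, F}⁺ = {A, B, C, D, E, F, G, H} — all of the relation — so {A, F} is a candidate key.
These are minimal and exhaustive — every other superkey contains one of them.

{A, B}, {A, C}, {A, E}, {A, F}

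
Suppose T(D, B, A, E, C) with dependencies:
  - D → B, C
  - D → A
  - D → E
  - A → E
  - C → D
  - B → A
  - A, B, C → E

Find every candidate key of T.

Closure of {C} is {A, B, C, D, E}, the whole schema; {C} is a candidate key.
Closure of {D} is {A, B, C, D, E}, the whole schema; {D} is a candidate key.
No proper subset of any of these is a key, and no other minimal superkey exists.

{C}, {D}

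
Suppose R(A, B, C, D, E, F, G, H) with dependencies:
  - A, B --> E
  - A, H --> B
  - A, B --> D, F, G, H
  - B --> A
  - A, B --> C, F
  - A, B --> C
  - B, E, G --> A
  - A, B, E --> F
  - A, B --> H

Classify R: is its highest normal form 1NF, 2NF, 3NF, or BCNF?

Candidate keys: {A, H}, {B}. Prime attributes: {A, B, H}.
The left-hand side of every FD is a superkey, so BCNF is satisfied.

BCNF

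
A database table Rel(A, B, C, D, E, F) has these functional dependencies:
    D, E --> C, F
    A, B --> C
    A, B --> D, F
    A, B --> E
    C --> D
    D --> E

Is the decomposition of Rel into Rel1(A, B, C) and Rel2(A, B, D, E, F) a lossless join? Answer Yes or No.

Common attributes: {A, B}; their closure is {A, B, C, D, E, F}.
Rel1 is contained in that closure, so Rel1 ∩ Rel2 --> Rel1 holds and the join is lossless.

Yes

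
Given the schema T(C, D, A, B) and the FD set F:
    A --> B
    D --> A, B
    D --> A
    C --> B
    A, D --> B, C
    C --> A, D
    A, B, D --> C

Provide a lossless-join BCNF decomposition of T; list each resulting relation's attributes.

{A, B}; {A, C, D}

Candidate keys of the original relation: {C}, {D}.
{A, B, C, D}: {A} determines {A, B} here but is not a superkey — split on A --> B, giving {A, B} and {A, C, D}.
{A, B} has no BCNF violation.
{A, C, D} has no BCNF violation.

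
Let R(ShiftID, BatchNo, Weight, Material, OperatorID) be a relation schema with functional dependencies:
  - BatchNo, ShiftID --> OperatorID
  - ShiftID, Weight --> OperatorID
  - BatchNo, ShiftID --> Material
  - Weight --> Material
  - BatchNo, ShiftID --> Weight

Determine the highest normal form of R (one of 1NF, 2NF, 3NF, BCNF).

Candidate key: {BatchNo, ShiftID}. Prime attributes: {BatchNo, ShiftID}.
ShiftID, Weight --> OperatorID breaks BCNF: {ShiftID, Weight}⁺ = {Material, OperatorID, ShiftID, Weight}, so {ShiftID, Weight} is not a superkey.
Because {OperatorID} is non-prime and the left side of ShiftID, Weight --> OperatorID is not a superkey, the relation is not in 3NF.
Checking every proper subset of each key, none determines a non-prime attribute — 2NF is satisfied.

2NF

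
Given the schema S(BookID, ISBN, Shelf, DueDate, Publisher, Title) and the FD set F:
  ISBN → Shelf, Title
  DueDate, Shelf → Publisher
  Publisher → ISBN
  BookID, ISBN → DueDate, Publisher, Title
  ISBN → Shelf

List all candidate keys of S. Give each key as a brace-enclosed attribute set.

{BookID, DueDate, Shelf}, {BookID, ISBN}, {BookID, Publisher}

{BookID} never appears on the right of any FD, so every key must include it.
{BookID, ISBN} is a candidate key since {BookID, ISBN}⁺ = {BookID, DueDate, ISBN, Publisher, Shelf, Title} covers every attribute.
{BookID, Publisher} is a candidate key since {BookID, Publisher}⁺ = {BookID, DueDate, ISBN, Publisher, Shelf, Title} covers every attribute.
{BookID, DueDate, Shelf} is a candidate key since {BookID, DueDate, Shelf}⁺ = {BookID, DueDate, ISBN, Publisher, Shelf, Title} covers every attribute.
No proper subset of any of these is a key, and no other minimal superkey exists.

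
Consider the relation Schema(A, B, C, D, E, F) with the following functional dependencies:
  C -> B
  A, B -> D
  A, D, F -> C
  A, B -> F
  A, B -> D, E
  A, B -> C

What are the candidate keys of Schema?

{A} never appears on the right of any FD, so every key must include it.
{A, B} is a candidate key since {A, B}⁺ = {A, B, C, D, E, F} covers every attribute.
{A, C} is a candidate key since {A, C}⁺ = {A, B, C, D, E, F} covers every attribute.
{A, D, F} is a candidate key since {A, D, F}⁺ = {A, B, C, D, E, F} covers every attribute.
These are minimal and exhaustive — every other superkey contains one of them.

{A, B}, {A, C}, {A, D, F}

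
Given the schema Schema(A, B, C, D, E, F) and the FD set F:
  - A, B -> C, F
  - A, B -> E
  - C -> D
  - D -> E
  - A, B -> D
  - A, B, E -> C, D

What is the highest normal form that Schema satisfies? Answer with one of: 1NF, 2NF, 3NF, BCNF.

Candidate key: {A, B}. Prime attributes: {A, B}.
C -> D: {C}⁺ = {C, D, E}, which is not all of the attributes, so the left side is not a superkey — BCNF is violated.
Because {D} is non-prime and the left side of C -> D is not a superkey, the relation is not in 3NF.
Checking every proper subset of each key, none determines a non-prime attribute — 2NF is satisfied.

2NF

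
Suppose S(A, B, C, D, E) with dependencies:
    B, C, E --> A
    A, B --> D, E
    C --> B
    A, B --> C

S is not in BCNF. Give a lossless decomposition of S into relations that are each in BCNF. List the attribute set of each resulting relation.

Candidate keys of the original relation: {A, B}, {A, C}, {C, E}.
Within {A, B, C, D, E}: {C}⁺ ∩ {A, B, C, D, E} = {B, C}, not the whole set, so C --> B violates BCNF; decompose into {B, C} and {A, C, D, E}.
{B, C} is in BCNF.
{A, C, D, E} is in BCNF.

{A, C, D, E}; {B, C}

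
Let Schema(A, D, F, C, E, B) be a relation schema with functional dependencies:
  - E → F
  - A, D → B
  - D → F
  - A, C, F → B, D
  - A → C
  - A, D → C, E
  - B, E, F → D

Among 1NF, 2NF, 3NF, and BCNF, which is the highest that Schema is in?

Candidate keys: {A, D}, {A, E}, {A, F}. Prime attributes: {A, D, E, F}.
E → F breaks BCNF: {E}⁺ = {E, F}, so {E} is not a superkey.
A → C has non-prime {C} on the right and a non-superkey on the left, so 3NF fails.
Since {A} ⊂ {A, D} and {A}⁺ ⊇ {C} with {C} non-prime, there is a partial dependency; 2NF fails.

1NF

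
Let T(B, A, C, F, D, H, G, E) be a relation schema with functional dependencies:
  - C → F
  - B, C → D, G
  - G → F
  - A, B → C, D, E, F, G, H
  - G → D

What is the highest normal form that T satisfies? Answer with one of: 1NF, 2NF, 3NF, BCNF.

2NF

Candidate key: {A, B}. Prime attributes: {A, B}.
C → F: {C}⁺ = {C, F}, which is not all of the attributes, so the left side is not a superkey — BCNF is violated.
C → F has non-prime {F} on the right and a non-superkey on the left, so 3NF fails.
No proper subset of a key has a non-prime attribute in its closure, so there is no partial dependency; 2NF holds.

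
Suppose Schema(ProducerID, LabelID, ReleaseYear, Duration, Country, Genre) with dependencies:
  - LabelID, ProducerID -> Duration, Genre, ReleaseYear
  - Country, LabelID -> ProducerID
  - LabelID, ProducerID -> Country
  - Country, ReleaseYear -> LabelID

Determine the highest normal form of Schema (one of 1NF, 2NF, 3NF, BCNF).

BCNF

Candidate keys: {Country, LabelID}, {Country, ReleaseYear}, {LabelID, ProducerID}. Prime attributes: {Country, LabelID, ProducerID, ReleaseYear}.
Every FD has a superkey on the left, so the relation is in BCNF.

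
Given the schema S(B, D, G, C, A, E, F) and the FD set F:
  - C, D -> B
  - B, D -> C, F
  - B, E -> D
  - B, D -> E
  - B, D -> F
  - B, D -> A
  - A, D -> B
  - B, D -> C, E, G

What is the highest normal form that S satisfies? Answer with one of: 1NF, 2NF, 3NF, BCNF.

BCNF

Candidate keys: {A, D}, {B, D}, {B, E}, {C, D}. Prime attributes: {A, B, C, D, E}.
The left-hand side of every FD is a superkey, so BCNF is satisfied.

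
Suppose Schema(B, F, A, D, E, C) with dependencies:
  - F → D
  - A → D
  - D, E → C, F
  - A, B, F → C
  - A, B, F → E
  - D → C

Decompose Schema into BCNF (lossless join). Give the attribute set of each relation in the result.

{A, B, E}; {A, E, F}; {C, D}; {D, F}

Candidate keys of the original relation: {A, B, E}, {A, B, F}.
{A, B, C, D, E, F}: {F} determines {C, D, F} here but is not a superkey — split on F → C, D, giving {C, D, F} and {A, B, E, F}.
{C, D, F}: {D} determines {C, D} here but is not a superkey — split on D → C, giving {C, D} and {D, F}.
{C, D}: every determinant is a superkey — BCNF.
{D, F}: every determinant is a superkey — BCNF.
{A, B, E, F}: {A, E} determines {A, E, F} here but is not a superkey — split on A, E → F, giving {A, E, F} and {A, B, E}.
{A, E, F}: every determinant is a superkey — BCNF.
{A, B, E}: every determinant is a superkey — BCNF.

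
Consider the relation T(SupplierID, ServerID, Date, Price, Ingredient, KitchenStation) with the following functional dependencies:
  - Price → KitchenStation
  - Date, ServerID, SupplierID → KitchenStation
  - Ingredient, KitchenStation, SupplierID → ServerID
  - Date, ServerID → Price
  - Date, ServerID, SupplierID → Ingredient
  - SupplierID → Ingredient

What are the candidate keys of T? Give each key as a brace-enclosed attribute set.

{Date, SupplierID} never appear on the right of any FD, so every key must include all of them.
{Date, KitchenStation, SupplierID} is a candidate key since {Date, KitchenStation, SupplierID}⁺ = {Date, Ingredient, KitchenStation, Price, ServerID, SupplierID} covers every attribute.
{Date, Price, SupplierID} is a candidate key since {Date, Price, SupplierID}⁺ = {Date, Ingredient, KitchenStation, Price, ServerID, SupplierID} covers every attribute.
{Date, ServerID, SupplierID} is a candidate key since {Date, ServerID, SupplierID}⁺ = {Date, Ingredient, KitchenStation, Price, ServerID, SupplierID} covers every attribute.
These are minimal and exhaustive — every other superkey contains one of them.

{Date, KitchenStation, SupplierID}, {Date, Price, SupplierID}, {Date, ServerID, SupplierID}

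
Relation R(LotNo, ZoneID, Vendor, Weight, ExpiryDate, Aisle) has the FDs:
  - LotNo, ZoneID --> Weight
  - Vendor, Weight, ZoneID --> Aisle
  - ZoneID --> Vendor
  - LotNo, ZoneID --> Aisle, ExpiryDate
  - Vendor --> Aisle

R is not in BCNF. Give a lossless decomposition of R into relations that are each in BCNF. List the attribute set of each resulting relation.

Candidate key of the original relation: {LotNo, ZoneID}.
{Aisle, ExpiryDate, LotNo, Vendor, Weight, ZoneID}: {Vendor, Weight, ZoneID} determines {Aisle, Vendor, Weight, ZoneID} here but is not a superkey — split on Vendor, Weight, ZoneID --> Aisle, giving {Aisle, Vendor, Weight, ZoneID} and {ExpiryDate, LotNo, Vendor, Weight, ZoneID}.
{Aisle, Vendor, Weight, ZoneID}: {ZoneID} determines {Aisle, Vendor, ZoneID} here but is not a superkey — split on ZoneID --> Aisle, Vendor, giving {Aisle, Vendor, ZoneID} and {Weight, ZoneID}.
{Aisle, Vendor, ZoneID}: {Vendor} determines {Aisle, Vendor} here but is not a superkey — split on Vendor --> Aisle, giving {Aisle, Vendor} and {Vendor, ZoneID}.
{Aisle, Vendor} is in BCNF.
{Vendor, ZoneID} is in BCNF.
{Weight, ZoneID} is in BCNF.
{ExpiryDate, LotNo, Vendor, Weight, ZoneID}: {ZoneID} determines {Vendor, ZoneID} here but is not a superkey — split on ZoneID --> Vendor, giving {Vendor, ZoneID} and {ExpiryDate, LotNo, Weight, ZoneID}.
{Vendor, ZoneID} is in BCNF.
{ExpiryDate, LotNo, Weight, ZoneID} is in BCNF.

{Aisle, Vendor}; {ExpiryDate, LotNo, Weight, ZoneID}; {Vendor, ZoneID}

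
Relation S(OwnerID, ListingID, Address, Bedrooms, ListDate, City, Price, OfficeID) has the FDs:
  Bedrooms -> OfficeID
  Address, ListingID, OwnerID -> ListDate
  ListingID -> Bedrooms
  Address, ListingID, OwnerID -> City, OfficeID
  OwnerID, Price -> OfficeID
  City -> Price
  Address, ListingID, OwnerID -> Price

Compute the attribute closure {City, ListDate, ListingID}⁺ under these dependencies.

{Bedrooms, City, ListDate, ListingID, OfficeID, Price}

Start with {City, ListDate, ListingID}.
ListingID -> Bedrooms applies; add {Bedrooms} → now {Bedrooms, City, ListDate, ListingID}.
City -> Price applies; add {Price} → now {Bedrooms, City, ListDate, ListingID, Price}.
Bedrooms -> OfficeID applies; add {OfficeID} → now {Bedrooms, City, ListDate, ListingID, OfficeID, Price}.
No further FD applies.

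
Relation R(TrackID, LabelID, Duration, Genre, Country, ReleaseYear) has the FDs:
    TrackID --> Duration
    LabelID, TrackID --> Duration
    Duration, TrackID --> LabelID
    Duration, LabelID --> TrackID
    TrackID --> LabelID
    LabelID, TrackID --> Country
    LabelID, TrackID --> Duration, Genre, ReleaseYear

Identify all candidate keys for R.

{Duration, LabelID}, {TrackID}

{TrackID}⁺ = {Country, Duration, Genre, LabelID, ReleaseYear, TrackID} — all of the relation — so {TrackID} is a candidate key.
{Duration, LabelID}⁺ = {Country, Duration, Genre, LabelID, ReleaseYear, TrackID} — all of the relation — so {Duration, LabelID} is a candidate key.
These are minimal and exhaustive — every other superkey contains one of them.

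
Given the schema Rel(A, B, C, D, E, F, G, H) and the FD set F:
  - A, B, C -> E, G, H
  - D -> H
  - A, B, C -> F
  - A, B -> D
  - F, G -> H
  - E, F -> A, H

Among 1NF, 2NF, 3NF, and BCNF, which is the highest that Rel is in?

1NF

Candidate keys: {A, B, C}, {B, C, E, F}. Prime attributes: {A, B, C, E, F}.
For D -> H we have {D}⁺ = {D, H}; {D} is not a superkey, so BCNF fails.
Because {H} is non-prime and the left side of D -> H is not a superkey, the relation is not in 3NF.
Since {A, B} ⊂ {A, B, C} and {A, B}⁺ ⊇ {D, H} with {D, H} non-prime, there is a partial dependency; 2NF fails.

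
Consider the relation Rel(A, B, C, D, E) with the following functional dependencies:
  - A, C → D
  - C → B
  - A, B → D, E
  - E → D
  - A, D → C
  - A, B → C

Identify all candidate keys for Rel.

{A, B}, {A, C}, {A, D}, {A, E}

No FD produces {A}, so it must be in every candidate key.
{A, B} is a candidate key since {A, B}⁺ = {A, B, C, D, E} covers every attribute.
{A, C} is a candidate key since {A, C}⁺ = {A, B, C, D, E} covers every attribute.
{A, D} is a candidate key since {A, D}⁺ = {A, B, C, D, E} covers every attribute.
{A, E} is a candidate key since {A, E}⁺ = {A, B, C, D, E} covers every attribute.
No proper subset of any of these is a key, and no other minimal superkey exists.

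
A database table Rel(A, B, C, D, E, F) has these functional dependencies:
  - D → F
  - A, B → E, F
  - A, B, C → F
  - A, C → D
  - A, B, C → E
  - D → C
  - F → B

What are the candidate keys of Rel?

{A, C}, {A, D}

Attributes never on any right-hand side: {A} — every candidate key must contain it.
{A, C}⁺ = {A, B, C, D, E, F} — all of the relation — so {A, C} is a candidate key.
{A, D}⁺ = {A, B, C, D, E, F} — all of the relation — so {A, D} is a candidate key.
Any other superkey properly contains one of these, so there are no further candidate keys.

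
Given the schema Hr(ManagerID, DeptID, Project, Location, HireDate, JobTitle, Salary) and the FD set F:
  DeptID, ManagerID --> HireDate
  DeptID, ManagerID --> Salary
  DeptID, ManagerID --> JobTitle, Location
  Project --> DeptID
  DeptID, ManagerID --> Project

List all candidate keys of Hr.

{DeptID, ManagerID}, {ManagerID, Project}

{ManagerID} never appears on the right of any FD, so every key must include it.
{DeptID, ManagerID}⁺ = {DeptID, HireDate, JobTitle, Location, ManagerID, Project, Salary} — all of the relation — so {DeptID, ManagerID} is a candidate key.
{ManagerID, Project}⁺ = {DeptID, HireDate, JobTitle, Location, ManagerID, Project, Salary} — all of the relation — so {ManagerID, Project} is a candidate key.
These are minimal and exhaustive — every other superkey contains one of them.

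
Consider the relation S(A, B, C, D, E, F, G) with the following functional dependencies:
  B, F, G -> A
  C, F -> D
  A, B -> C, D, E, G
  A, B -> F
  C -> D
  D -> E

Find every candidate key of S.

Attributes never on any right-hand side: {B} — every candidate key must contain it.
{A, B}⁺ = {A, B, C, D, E, F, G} — all of the relation — so {A, B} is a candidate key.
{B, F, G}⁺ = {A, B, C, D, E, F, G} — all of the relation — so {B, F, G} is a candidate key.
No proper subset of any of these is a key, and no other minimal superkey exists.

{A, B}, {B, F, G}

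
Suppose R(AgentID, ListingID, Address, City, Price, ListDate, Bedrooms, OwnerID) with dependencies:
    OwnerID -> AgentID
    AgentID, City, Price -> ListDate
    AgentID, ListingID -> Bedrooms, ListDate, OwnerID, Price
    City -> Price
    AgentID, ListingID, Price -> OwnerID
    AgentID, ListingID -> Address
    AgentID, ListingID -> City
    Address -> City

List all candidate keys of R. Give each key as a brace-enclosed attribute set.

Attributes never on any right-hand side: {ListingID} — every candidate key must contain it.
{AgentID, ListingID} is a candidate key since {AgentID, ListingID}⁺ = {Address, AgentID, Bedrooms, City, ListDate, ListingID, OwnerID, Price} covers every attribute.
{ListingID, OwnerID} is a candidate key since {ListingID, OwnerID}⁺ = {Address, AgentID, Bedrooms, City, ListDate, ListingID, OwnerID, Price} covers every attribute.
Any other superkey properly contains one of these, so there are no further candidate keys.

{AgentID, ListingID}, {ListingID, OwnerID}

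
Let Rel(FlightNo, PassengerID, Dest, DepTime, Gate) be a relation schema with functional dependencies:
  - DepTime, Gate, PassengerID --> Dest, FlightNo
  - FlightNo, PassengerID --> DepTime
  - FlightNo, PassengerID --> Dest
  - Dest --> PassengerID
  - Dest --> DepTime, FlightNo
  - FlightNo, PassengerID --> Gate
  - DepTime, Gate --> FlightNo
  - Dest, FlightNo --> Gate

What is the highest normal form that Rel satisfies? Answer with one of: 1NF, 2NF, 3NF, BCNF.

Candidate keys: {DepTime, Gate, PassengerID}, {Dest}, {FlightNo, PassengerID}. Prime attributes: {DepTime, Dest, FlightNo, Gate, PassengerID}.
DepTime, Gate --> FlightNo: {DepTime, Gate}⁺ = {DepTime, FlightNo, Gate}, which is not all of the attributes, so the left side is not a superkey — BCNF is violated.
Its right-hand attributes {FlightNo} are all prime, as are those of every other non-superkey FD — the relation is in 3NF.

3NF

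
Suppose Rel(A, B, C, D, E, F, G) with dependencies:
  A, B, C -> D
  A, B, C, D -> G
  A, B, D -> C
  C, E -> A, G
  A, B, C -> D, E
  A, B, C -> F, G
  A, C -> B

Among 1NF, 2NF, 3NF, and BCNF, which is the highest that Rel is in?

BCNF

Candidate keys: {A, B, D}, {A, C}, {C, E}. Prime attributes: {A, B, C, D, E}.
Each dependency's left side is a superkey — BCNF holds.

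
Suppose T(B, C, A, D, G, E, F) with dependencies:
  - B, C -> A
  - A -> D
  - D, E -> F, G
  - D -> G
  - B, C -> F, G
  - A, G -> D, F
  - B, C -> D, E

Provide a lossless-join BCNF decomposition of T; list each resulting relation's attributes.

Candidate key of the original relation: {B, C}.
{A, B, C, D, E, F, G}: {A} determines {A, D, F, G} here but is not a superkey — split on A -> D, F, G, giving {A, D, F, G} and {A, B, C, E}.
{A, D, F, G}: {D} determines {D, G} here but is not a superkey — split on D -> G, giving {D, G} and {A, D, F}.
{D, G} is in BCNF.
{A, D, F} is in BCNF.
{A, B, C, E} is in BCNF.

{A, B, C, E}; {A, D, F}; {D, G}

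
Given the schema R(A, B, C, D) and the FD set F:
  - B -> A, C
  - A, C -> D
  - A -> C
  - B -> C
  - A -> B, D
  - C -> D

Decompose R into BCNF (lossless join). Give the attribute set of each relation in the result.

{A, B, C}; {C, D}

Candidate keys of the original relation: {A}, {B}.
In {A, B, C, D}, {C} is not a superkey ({C}⁺ restricted to this set is {C, D}), so split on C -> D into {C, D} and {A, B, C}.
{C, D} is in BCNF.
{A, B, C} is in BCNF.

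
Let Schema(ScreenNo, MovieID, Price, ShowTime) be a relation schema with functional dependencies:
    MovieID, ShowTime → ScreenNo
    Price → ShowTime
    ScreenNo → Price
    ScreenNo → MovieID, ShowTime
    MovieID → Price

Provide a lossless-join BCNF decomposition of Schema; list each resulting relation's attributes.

{MovieID, Price, ScreenNo}; {Price, ShowTime}

Candidate keys of the original relation: {MovieID}, {ScreenNo}.
{MovieID, Price, ScreenNo, ShowTime}: {Price} determines {Price, ShowTime} here but is not a superkey — split on Price → ShowTime, giving {Price, ShowTime} and {MovieID, Price, ScreenNo}.
{Price, ShowTime}: every determinant is a superkey — BCNF.
{MovieID, Price, ScreenNo}: every determinant is a superkey — BCNF.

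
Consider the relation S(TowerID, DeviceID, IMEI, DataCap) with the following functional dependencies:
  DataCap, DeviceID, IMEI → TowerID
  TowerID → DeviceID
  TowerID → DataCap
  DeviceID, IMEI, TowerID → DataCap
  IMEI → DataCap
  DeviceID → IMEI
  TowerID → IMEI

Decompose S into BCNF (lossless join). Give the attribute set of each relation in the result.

{DataCap, IMEI}; {DeviceID, IMEI, TowerID}

Candidate keys of the original relation: {DeviceID}, {TowerID}.
In {DataCap, DeviceID, IMEI, TowerID}, {IMEI} is not a superkey ({IMEI}⁺ restricted to this set is {DataCap, IMEI}), so split on IMEI → DataCap into {DataCap, IMEI} and {DeviceID, IMEI, TowerID}.
{DataCap, IMEI} is in BCNF.
{DeviceID, IMEI, TowerID} is in BCNF.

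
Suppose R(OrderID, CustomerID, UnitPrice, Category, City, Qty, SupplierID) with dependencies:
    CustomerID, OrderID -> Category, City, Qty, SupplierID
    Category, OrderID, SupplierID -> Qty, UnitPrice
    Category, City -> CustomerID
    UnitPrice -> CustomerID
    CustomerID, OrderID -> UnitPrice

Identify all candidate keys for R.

{Category, City, OrderID}, {Category, OrderID, SupplierID}, {CustomerID, OrderID}, {OrderID, UnitPrice}

Attributes never on any right-hand side: {OrderID} — every candidate key must contain it.
{CustomerID, OrderID} is a candidate key since {CustomerID, OrderID}⁺ = {Category, City, CustomerID, OrderID, Qty, SupplierID, UnitPrice} covers every attribute.
{OrderID, UnitPrice} is a candidate key since {OrderID, UnitPrice}⁺ = {Category, City, CustomerID, OrderID, Qty, SupplierID, UnitPrice} covers every attribute.
{Category, City, OrderID} is a candidate key since {Category, City, OrderID}⁺ = {Category, City, CustomerID, OrderID, Qty, SupplierID, UnitPrice} covers every attribute.
{Category, OrderID, SupplierID} is a candidate key since {Category, OrderID, SupplierID}⁺ = {Category, City, CustomerID, OrderID, Qty, SupplierID, UnitPrice} covers every attribute.
No proper subset of any of these is a key, and no other minimal superkey exists.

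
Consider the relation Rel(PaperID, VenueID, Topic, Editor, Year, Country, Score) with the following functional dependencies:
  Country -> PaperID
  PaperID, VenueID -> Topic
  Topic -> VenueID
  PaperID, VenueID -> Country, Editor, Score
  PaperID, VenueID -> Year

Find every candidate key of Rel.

{Country, Topic} is a candidate key since {Country, Topic}⁺ = {Country, Editor, PaperID, Score, Topic, VenueID, Year} covers every attribute.
{Country, VenueID} is a candidate key since {Country, VenueID}⁺ = {Country, Editor, PaperID, Score, Topic, VenueID, Year} covers every attribute.
{PaperID, Topic} is a candidate key since {PaperID, Topic}⁺ = {Country, Editor, PaperID, Score, Topic, VenueID, Year} covers every attribute.
{PaperID, VenueID} is a candidate key since {PaperID, VenueID}⁺ = {Country, Editor, PaperID, Score, Topic, VenueID, Year} covers every attribute.
These are minimal and exhaustive — every other superkey contains one of them.

{Country, Topic}, {Country, VenueID}, {PaperID, Topic}, {PaperID, VenueID}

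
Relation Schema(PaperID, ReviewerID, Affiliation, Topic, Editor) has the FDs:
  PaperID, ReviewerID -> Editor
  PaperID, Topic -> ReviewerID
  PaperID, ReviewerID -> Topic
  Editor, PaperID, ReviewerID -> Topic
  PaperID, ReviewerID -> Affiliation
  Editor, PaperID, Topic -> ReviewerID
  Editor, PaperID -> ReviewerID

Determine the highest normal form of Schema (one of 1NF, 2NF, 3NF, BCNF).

Candidate keys: {Editor, PaperID}, {PaperID, ReviewerID}, {PaperID, Topic}. Prime attributes: {Editor, PaperID, ReviewerID, Topic}.
Each dependency's left side is a superkey — BCNF holds.

BCNF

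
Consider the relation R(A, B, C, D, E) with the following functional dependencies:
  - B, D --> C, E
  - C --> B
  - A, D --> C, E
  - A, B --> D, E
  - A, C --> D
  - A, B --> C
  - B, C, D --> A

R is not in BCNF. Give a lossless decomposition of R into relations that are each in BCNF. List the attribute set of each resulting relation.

Candidate keys of the original relation: {A, B}, {A, C}, {A, D}, {B, D}, {C, D}.
{A, B, C, D, E}: {C} determines {B, C} here but is not a superkey — split on C --> B, giving {B, C} and {A, C, D, E}.
{B, C}: every determinant is a superkey — BCNF.
{A, C, D, E}: every determinant is a superkey — BCNF.

{A, C, D, E}; {B, C}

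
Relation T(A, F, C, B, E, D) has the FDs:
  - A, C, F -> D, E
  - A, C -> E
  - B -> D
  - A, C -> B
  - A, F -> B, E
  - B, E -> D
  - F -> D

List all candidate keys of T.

{A, C, F}

No FD produces {A, C, F}, so they must be in every candidate key.
{A, C, F} is a candidate key since {A, C, F}⁺ = {A, B, C, D, E, F} covers every attribute.
No other minimal set has full closure, so this is the only candidate key.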